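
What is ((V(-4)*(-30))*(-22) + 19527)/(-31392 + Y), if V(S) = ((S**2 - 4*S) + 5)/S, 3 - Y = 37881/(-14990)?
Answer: -67065260/156827743 ≈ -0.42764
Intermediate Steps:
Y = 82851/14990 (Y = 3 - 37881/(-14990) = 3 - 37881*(-1)/14990 = 3 - 1*(-37881/14990) = 3 + 37881/14990 = 82851/14990 ≈ 5.5271)
V(S) = (5 + S**2 - 4*S)/S
((V(-4)*(-30))*(-22) + 19527)/(-31392 + Y) = (((-4 - 4 + 5/(-4))*(-30))*(-22) + 19527)/(-31392 + 82851/14990) = (((-4 - 4 + 5*(-1/4))*(-30))*(-22) + 19527)/(-470483229/14990) = (((-4 - 4 - 5/4)*(-30))*(-22) + 19527)*(-14990/470483229) = (-37/4*(-30)*(-22) + 19527)*(-14990/470483229) = ((555/2)*(-22) + 19527)*(-14990/470483229) = (-6105 + 19527)*(-14990/470483229) = 13422*(-14990/470483229) = -67065260/156827743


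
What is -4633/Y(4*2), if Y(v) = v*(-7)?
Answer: 4633/56 ≈ 82.732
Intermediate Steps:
Y(v) = -7*v
-4633/Y(4*2) = -4633/((-28*2)) = -4633/((-7*8)) = -4633/(-56) = -4633*(-1/56) = 4633/56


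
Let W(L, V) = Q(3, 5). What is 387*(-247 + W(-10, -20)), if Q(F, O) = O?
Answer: -93654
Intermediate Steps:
W(L, V) = 5
387*(-247 + W(-10, -20)) = 387*(-247 + 5) = 387*(-242) = -93654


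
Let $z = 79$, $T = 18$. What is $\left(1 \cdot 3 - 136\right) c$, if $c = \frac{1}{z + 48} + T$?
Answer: $- \frac{304171}{127} \approx -2395.0$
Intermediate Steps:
$c = \frac{2287}{127}$ ($c = \frac{1}{79 + 48} + 18 = \frac{1}{127} + 18 = \frac{2287}{127} \approx 18.008$)
$\left(1 \cdot 3 - 136\right) c = \left(1 \cdot 3 - 136\right) \frac{2287}{127} = \left(3 - 136\right) \frac{2287}{127} = \left(-133\right) \frac{2287}{127} = - \frac{304171}{127}$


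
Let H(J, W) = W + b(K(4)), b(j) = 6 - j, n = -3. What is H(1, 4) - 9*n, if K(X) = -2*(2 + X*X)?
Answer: 73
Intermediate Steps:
K(X) = -4 - 2*X² (K(X) = -2*(2 + X²) = -4 - 2*X²)
H(J, W) = 42 + W (H(J, W) = W + (6 - (-4 - 2*4²)) = W + (6 - (-4 - 2*16)) = W + (6 - (-4 - 32)) = W + (6 - 1*(-36)) = W + (6 + 36) = W + 42 = 42 + W)
H(1, 4) - 9*n = (42 + 4) - 9*(-3) = 46 + 27 = 73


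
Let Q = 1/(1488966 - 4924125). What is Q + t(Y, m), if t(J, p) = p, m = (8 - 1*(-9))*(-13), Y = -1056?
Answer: -759170140/3435159 ≈ -221.00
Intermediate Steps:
m = -221 (m = (8 + 9)*(-13) = 17*(-13) = -221)
Q = -1/3435159 (Q = 1/(-3435159) = -1/3435159 ≈ -2.9111e-7)
Q + t(Y, m) = -1/3435159 - 221 = -759170140/3435159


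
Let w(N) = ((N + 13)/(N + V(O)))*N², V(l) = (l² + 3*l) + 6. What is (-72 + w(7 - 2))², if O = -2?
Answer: 484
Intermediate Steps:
V(l) = 6 + l² + 3*l
w(N) = N²*(13 + N)/(4 + N) (w(N) = ((N + 13)/(N + (6 + (-2)² + 3*(-2))))*N² = ((13 + N)/(N + (6 + 4 - 6)))*N² = ((13 + N)/(N + 4))*N² = ((13 + N)/(4 + N))*N² = N²*(13 + N)/(4 + N))
(-72 + w(7 - 2))² = (-72 + (7 - 2)²*(13 + (7 - 2))/(4 + (7 - 2)))² = (-72 + 5²*(13 + 5)/(4 + 5))² = (-72 + 25*18/9)² = (-72 + 25*(⅑)*18)² = (-72 + 50)² = (-22)² = 484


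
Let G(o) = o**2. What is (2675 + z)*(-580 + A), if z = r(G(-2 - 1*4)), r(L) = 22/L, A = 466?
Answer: -915059/3 ≈ -3.0502e+5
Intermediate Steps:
z = 11/18 (z = 22/((-2 - 1*4)**2) = 22/((-2 - 4)**2) = 22/((-6)**2) = 22/36 = 22*(1/36) = 11/18 ≈ 0.61111)
(2675 + z)*(-580 + A) = (2675 + 11/18)*(-580 + 466) = (48161/18)*(-114) = -915059/3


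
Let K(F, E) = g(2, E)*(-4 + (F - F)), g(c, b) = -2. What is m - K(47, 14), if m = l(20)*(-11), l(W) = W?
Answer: -228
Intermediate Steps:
K(F, E) = 8 (K(F, E) = -2*(-4 + (F - F)) = -2*(-4 + 0) = -2*(-4) = 8)
m = -220 (m = 20*(-11) = -220)
m - K(47, 14) = -220 - 1*8 = -220 - 8 = -228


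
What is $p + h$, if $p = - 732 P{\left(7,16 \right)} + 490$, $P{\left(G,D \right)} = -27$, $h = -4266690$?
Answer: $-4246436$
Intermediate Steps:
$p = 20254$ ($p = \left(-732\right) \left(-27\right) + 490 = 19764 + 490 = 20254$)
$p + h = 20254 - 4266690 = -4246436$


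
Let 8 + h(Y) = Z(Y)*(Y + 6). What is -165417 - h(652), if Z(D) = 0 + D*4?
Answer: -1881473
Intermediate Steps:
Z(D) = 4*D (Z(D) = 0 + 4*D = 4*D)
h(Y) = -8 + 4*Y*(6 + Y) (h(Y) = -8 + (4*Y)*(Y + 6) = -8 + (4*Y)*(6 + Y) = -8 + 4*Y*(6 + Y))
-165417 - h(652) = -165417 - (-8 + 4*652**2 + 24*652) = -165417 - (-8 + 4*425104 + 15648) = -165417 - (-8 + 1700416 + 15648) = -165417 - 1*1716056 = -165417 - 1716056 = -1881473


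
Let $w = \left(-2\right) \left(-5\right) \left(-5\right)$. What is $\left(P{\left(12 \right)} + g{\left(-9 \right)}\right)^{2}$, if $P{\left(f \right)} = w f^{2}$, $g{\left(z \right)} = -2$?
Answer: $51868804$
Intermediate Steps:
$w = -50$ ($w = 10 \left(-5\right) = -50$)
$P{\left(f \right)} = - 50 f^{2}$
$\left(P{\left(12 \right)} + g{\left(-9 \right)}\right)^{2} = \left(- 50 \cdot 12^{2} - 2\right)^{2} = \left(\left(-50\right) 144 - 2\right)^{2} = \left(-7200 - 2\right)^{2} = \left(-7202\right)^{2} = 51868804$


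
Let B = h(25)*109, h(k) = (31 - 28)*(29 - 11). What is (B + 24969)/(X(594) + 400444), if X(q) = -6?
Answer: 30855/400438 ≈ 0.077053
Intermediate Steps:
h(k) = 54 (h(k) = 3*18 = 54)
B = 5886 (B = 54*109 = 5886)
(B + 24969)/(X(594) + 400444) = (5886 + 24969)/(-6 + 400444) = 30855/400438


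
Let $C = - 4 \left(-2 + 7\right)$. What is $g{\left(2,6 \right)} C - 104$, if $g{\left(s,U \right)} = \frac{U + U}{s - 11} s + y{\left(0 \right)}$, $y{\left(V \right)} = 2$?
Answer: $- \frac{272}{3} \approx -90.667$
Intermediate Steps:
$C = -20$ ($C = \left(-4\right) 5 = -20$)
$g{\left(s,U \right)} = 2 + \frac{2 U s}{-11 + s}$ ($g{\left(s,U \right)} = \frac{U + U}{s - 11} s + 2 = \frac{2 U}{-11 + s} s + 2 = \frac{2 U s}{-11 + s} + 2 = 2 + \frac{2 U s}{-11 + s}$)
$g{\left(2,6 \right)} C - 104 = \frac{2 \left(-11 + 2 + 6 \cdot 2\right)}{-11 + 2} \left(-20\right) - 104 = \frac{2 \left(-11 + 2 + 12\right)}{-9} \left(-20\right) - 104 = 2 \left(- \frac{1}{9}\right) 3 \left(-20\right) - 104 = \left(- \frac{2}{3}\right) \left(-20\right) - 104 = \frac{40}{3} - 104 = - \frac{272}{3}$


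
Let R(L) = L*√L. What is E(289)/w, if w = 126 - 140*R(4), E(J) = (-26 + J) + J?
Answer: -276/497 ≈ -0.55533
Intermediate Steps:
E(J) = -26 + 2*J
R(L) = L^(3/2)
w = -994 (w = 126 - 140*4^(3/2) = 126 - 140*8 = 126 - 1120 = -994)
E(289)/w = (-26 + 2*289)/(-994) = (-26 + 578)*(-1/994) = 552*(-1/994) = -276/497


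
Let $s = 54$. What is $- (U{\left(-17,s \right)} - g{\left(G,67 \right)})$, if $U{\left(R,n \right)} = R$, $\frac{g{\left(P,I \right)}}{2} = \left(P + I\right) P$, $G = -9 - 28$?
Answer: $-2203$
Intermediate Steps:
$G = -37$ ($G = -9 - 28 = -37$)
$g{\left(P,I \right)} = 2 P \left(I + P\right)$ ($g{\left(P,I \right)} = 2 \left(P + I\right) P = 2 \left(I + P\right) P = 2 P \left(I + P\right)$)
$- (U{\left(-17,s \right)} - g{\left(G,67 \right)}) = - (-17 - 2 \left(-37\right) \left(67 - 37\right)) = - (-17 - 2 \left(-37\right) 30) = - (-17 - -2220) = - (-17 + 2220) = \left(-1\right) 2203 = -2203$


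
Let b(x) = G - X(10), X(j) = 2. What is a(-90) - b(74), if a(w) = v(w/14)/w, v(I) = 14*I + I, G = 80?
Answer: -1077/14 ≈ -76.929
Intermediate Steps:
v(I) = 15*I
b(x) = 78 (b(x) = 80 - 1*2 = 80 - 2 = 78)
a(w) = 15/14 (a(w) = (15*(w/14))/w = (15*w/14)/w = 15/14)
a(-90) - b(74) = 15/14 - 1*78 = 15/14 - 78 = -1077/14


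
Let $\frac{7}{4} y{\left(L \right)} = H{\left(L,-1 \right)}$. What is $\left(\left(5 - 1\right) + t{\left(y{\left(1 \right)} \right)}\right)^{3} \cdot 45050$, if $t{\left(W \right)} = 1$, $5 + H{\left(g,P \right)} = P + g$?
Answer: $5631250$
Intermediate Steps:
$H{\left(g,P \right)} = -5 + P + g$ ($H{\left(g,P \right)} = -5 + \left(P + g\right) = -5 + P + g$)
$y{\left(L \right)} = - \frac{24}{7} + \frac{4 L}{7}$ ($y{\left(L \right)} = \frac{4 \left(-5 - 1 + L\right)}{7} = \frac{4 \left(-6 + L\right)}{7} = - \frac{24}{7} + \frac{4 L}{7}$)
$\left(\left(5 - 1\right) + t{\left(y{\left(1 \right)} \right)}\right)^{3} \cdot 45050 = \left(\left(5 - 1\right) + 1\right)^{3} \cdot 45050 = \left(4 + 1\right)^{3} \cdot 45050 = 5^{3} \cdot 45050 = 125 \cdot 45050 = 5631250$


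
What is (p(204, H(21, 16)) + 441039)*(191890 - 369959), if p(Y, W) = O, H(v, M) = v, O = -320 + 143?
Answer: -78503855478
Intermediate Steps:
O = -177
p(Y, W) = -177
(p(204, H(21, 16)) + 441039)*(191890 - 369959) = (-177 + 441039)*(191890 - 369959) = 440862*(-178069) = -78503855478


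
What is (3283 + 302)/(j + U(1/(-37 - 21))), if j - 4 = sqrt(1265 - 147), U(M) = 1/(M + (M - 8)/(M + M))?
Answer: -652519379790/50089364543 + 162954611940*sqrt(1118)/50089364543 ≈ 95.751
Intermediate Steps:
U(M) = 1/(M + (-8 + M)/(2*M)) (U(M) = 1/(M + (-8 + M)/((2*M))) = 1/(M + (-8 + M)*(1/(2*M))) = 1/(M + (-8 + M)/(2*M)))
j = 4 + sqrt(1118) (j = 4 + sqrt(1265 - 147) = 4 + sqrt(1118) ≈ 37.437)
(3283 + 302)/(j + U(1/(-37 - 21))) = (3283 + 302)/((4 + sqrt(1118)) + 2/((-37 - 21)*(-8 + 1/(-37 - 21) + 2*(1/(-37 - 21))**2))) = 3585/((4 + sqrt(1118)) + 2/(-58*(-8 + 1/(-58) + 2*(1/(-58))**2))) = 3585/((4 + sqrt(1118)) + 2*(-1/58)/(-8 - 1/58 + 2*(-1/58)**2)) = 3585/((4 + sqrt(1118)) + 2*(-1/58)/(-8 - 1/58 + 2*(1/3364))) = 3585/((4 + sqrt(1118)) + 2*(-1/58)/(-8 - 1/58 + 1/1682)) = 3585/((4 + sqrt(1118)) + 2*(-1/58)/(-6742/841)) = 3585/((4 + sqrt(1118)) + 2*(-1/58)*(-841/6742)) = 3585/((4 + sqrt(1118)) + 29/6742) = 3585/(26997/6742 + sqrt(1118))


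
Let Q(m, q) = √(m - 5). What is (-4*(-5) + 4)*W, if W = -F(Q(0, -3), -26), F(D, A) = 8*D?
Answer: -192*I*√5 ≈ -429.33*I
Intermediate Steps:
Q(m, q) = √(-5 + m)
W = -8*I*√5 (W = -8*√(-5 + 0) = -8*√(-5) = -8*I*√5 ≈ -17.889*I)
(-4*(-5) + 4)*W = (-4*(-5) + 4)*(-8*I*√5) = (20 + 4)*(-8*I*√5) = 24*(-8*I*√5) = -192*I*√5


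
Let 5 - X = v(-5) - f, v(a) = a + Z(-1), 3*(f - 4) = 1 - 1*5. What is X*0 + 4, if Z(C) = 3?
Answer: 4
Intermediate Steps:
f = 8/3 (f = 4 + (1 - 1*5)/3 = 4 + (1 - 5)/3 = 4 + (⅓)*(-4) = 4 - 4/3 = 8/3 ≈ 2.6667)
v(a) = 3 + a (v(a) = a + 3 = 3 + a)
X = 29/3 (X = 5 - ((3 - 5) - 1*8/3) = 5 - (-2 - 8/3) = 5 - 1*(-14/3) = 5 + 14/3 = 29/3 ≈ 9.6667)
X*0 + 4 = (29/3)*0 + 4 = 0 + 4 = 4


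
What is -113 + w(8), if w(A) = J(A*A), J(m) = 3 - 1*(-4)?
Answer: -106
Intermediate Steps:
J(m) = 7 (J(m) = 3 + 4 = 7)
w(A) = 7
-113 + w(8) = -113 + 7 = -106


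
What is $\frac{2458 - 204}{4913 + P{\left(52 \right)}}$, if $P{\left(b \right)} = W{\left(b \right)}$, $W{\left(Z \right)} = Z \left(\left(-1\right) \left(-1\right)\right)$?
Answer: $\frac{2254}{4965} \approx 0.45398$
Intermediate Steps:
$W{\left(Z \right)} = Z$ ($W{\left(Z \right)} = Z 1 = Z$)
$P{\left(b \right)} = b$
$\frac{2458 - 204}{4913 + P{\left(52 \right)}} = \frac{2458 - 204}{4913 + 52} = \frac{2254}{4965}$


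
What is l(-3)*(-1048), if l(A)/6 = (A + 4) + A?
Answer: 12576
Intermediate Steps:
l(A) = 24 + 12*A (l(A) = 6*((A + 4) + A) = 6*((4 + A) + A) = 6*(4 + 2*A) = 24 + 12*A)
l(-3)*(-1048) = (24 + 12*(-3))*(-1048) = (24 - 36)*(-1048) = -12*(-1048) = 12576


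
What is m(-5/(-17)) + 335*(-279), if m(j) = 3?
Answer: -93462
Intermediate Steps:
m(-5/(-17)) + 335*(-279) = 3 + 335*(-279) = 3 - 93465 = -93462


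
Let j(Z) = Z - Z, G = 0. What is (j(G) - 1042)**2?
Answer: 1085764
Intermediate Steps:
j(Z) = 0
(j(G) - 1042)**2 = (0 - 1042)**2 = (-1042)**2 = 1085764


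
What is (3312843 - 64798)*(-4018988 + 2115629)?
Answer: -6182195683155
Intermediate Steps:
(3312843 - 64798)*(-4018988 + 2115629) = 3248045*(-1903359) = -6182195683155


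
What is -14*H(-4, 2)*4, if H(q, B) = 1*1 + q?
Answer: 168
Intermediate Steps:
H(q, B) = 1 + q
-14*H(-4, 2)*4 = -14*(1 - 4)*4 = -14*(-3)*4 = 42*4 = 168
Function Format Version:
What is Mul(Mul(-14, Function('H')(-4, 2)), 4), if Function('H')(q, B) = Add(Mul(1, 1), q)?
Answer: 168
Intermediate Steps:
Function('H')(q, B) = Add(1, q)
Mul(Mul(-14, Function('H')(-4, 2)), 4) = Mul(Mul(-14, Add(1, -4)), 4) = Mul(Mul(-14, -3), 4) = Mul(42, 4) = 168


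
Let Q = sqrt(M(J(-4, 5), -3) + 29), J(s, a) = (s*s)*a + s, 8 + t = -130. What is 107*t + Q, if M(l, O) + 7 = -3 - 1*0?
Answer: -14766 + sqrt(19) ≈ -14762.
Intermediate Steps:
t = -138 (t = -8 - 130 = -138)
J(s, a) = s + a*s**2 (J(s, a) = s**2*a + s = a*s**2 + s = s + a*s**2)
M(l, O) = -10 (M(l, O) = -7 + (-3 - 1*0) = -7 + (-3 + 0) = -7 - 3 = -10)
Q = sqrt(19) (Q = sqrt(-10 + 29) = sqrt(19) ≈ 4.3589)
107*t + Q = 107*(-138) + sqrt(19) = -14766 + sqrt(19)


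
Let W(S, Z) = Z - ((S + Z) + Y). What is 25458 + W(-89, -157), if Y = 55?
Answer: 25492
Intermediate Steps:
W(S, Z) = -55 - S (W(S, Z) = Z - ((S + Z) + 55) = Z - (55 + S + Z) = Z + (-55 - S - Z) = -55 - S)
25458 + W(-89, -157) = 25458 + (-55 - 1*(-89)) = 25458 + (-55 + 89) = 25458 + 34 = 25492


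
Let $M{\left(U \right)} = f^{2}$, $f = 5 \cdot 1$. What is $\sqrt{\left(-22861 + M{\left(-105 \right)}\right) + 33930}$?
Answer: $43 \sqrt{6} \approx 105.33$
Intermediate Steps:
$f = 5$
$M{\left(U \right)} = 25$ ($M{\left(U \right)} = 5^{2} = 25$)
$\sqrt{\left(-22861 + M{\left(-105 \right)}\right) + 33930} = \sqrt{\left(-22861 + 25\right) + 33930} = \sqrt{-22836 + 33930} = \sqrt{11094} = 43 \sqrt{6}$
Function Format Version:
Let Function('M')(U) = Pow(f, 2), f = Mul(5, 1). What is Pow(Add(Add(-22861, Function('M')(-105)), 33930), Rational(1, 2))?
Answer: Mul(43, Pow(6, Rational(1, 2))) ≈ 105.33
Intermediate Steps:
f = 5
Function('M')(U) = 25 (Function('M')(U) = Pow(5, 2) = 25)
Pow(Add(Add(-22861, Function('M')(-105)), 33930), Rational(1, 2)) = Pow(Add(Add(-22861, 25), 33930), Rational(1, 2)) = Pow(Add(-22836, 33930), Rational(1, 2)) = Pow(11094, Rational(1, 2)) = Mul(43, Pow(6, Rational(1, 2)))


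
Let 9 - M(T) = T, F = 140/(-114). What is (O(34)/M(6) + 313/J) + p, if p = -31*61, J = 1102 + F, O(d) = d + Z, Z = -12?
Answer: -354512821/188232 ≈ -1883.4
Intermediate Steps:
F = -70/57 (F = 140*(-1/114) = -70/57 ≈ -1.2281)
M(T) = 9 - T
O(d) = -12 + d (O(d) = d - 12 = -12 + d)
J = 62744/57 (J = 1102 - 70/57 = 62744/57 ≈ 1100.8)
p = -1891
(O(34)/M(6) + 313/J) + p = ((-12 + 34)/(9 - 1*6) + 313/(62744/57)) - 1891 = (22/(9 - 6) + 313*(57/62744)) - 1891 = (22/3 + 17841/62744) - 1891 = 1433891/188232 - 1891 = -354512821/188232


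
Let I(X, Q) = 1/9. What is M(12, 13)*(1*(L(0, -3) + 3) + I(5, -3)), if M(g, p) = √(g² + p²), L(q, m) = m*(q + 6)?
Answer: -134*√313/9 ≈ -263.41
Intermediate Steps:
I(X, Q) = ⅑
L(q, m) = m*(6 + q)
M(12, 13)*(1*(L(0, -3) + 3) + I(5, -3)) = √(12² + 13²)*(1*(-3*(6 + 0) + 3) + ⅑) = √(144 + 169)*(1*(-3*6 + 3) + ⅑) = √313*(1*(-18 + 3) + ⅑) = √313*(1*(-15) + ⅑) = √313*(-15 + ⅑) = √313*(-134/9) = -134*√313/9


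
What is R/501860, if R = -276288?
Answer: -69072/125465 ≈ -0.55053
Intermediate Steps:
R/501860 = -276288/501860 = -276288*1/501860 = -69072/125465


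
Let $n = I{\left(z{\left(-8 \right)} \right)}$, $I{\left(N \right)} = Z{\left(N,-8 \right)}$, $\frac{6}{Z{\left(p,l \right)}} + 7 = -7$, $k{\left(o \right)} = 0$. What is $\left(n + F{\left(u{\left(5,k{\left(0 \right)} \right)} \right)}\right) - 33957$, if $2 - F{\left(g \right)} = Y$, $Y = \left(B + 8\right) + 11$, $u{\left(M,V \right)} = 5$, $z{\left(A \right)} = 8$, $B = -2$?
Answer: $- \frac{237807}{7} \approx -33972.0$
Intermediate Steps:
$Z{\left(p,l \right)} = - \frac{3}{7}$ ($Z{\left(p,l \right)} = \frac{6}{-7 - 7} = \frac{6}{-14} = 6 \left(- \frac{1}{14}\right) = - \frac{3}{7}$)
$I{\left(N \right)} = - \frac{3}{7}$
$Y = 17$ ($Y = \left(-2 + 8\right) + 11 = 6 + 11 = 17$)
$F{\left(g \right)} = -15$ ($F{\left(g \right)} = 2 - 17 = -15$)
$n = - \frac{3}{7} \approx -0.42857$
$\left(n + F{\left(u{\left(5,k{\left(0 \right)} \right)} \right)}\right) - 33957 = \left(- \frac{3}{7} - 15\right) - 33957 = - \frac{108}{7} - 33957 = - \frac{237807}{7}$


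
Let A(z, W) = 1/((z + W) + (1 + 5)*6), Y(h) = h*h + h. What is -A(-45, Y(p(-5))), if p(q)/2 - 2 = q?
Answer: -1/21 ≈ -0.047619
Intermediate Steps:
p(q) = 4 + 2*q
Y(h) = h + h**2 (Y(h) = h**2 + h = h + h**2)
A(z, W) = 1/(36 + W + z) (A(z, W) = 1/((W + z) + 6*6) = 1/((W + z) + 36) = 1/(36 + W + z))
-A(-45, Y(p(-5))) = -1/(36 + (4 + 2*(-5))*(1 + (4 + 2*(-5))) - 45) = -1/(36 + (4 - 10)*(1 + (4 - 10)) - 45) = -1/(36 - 6*(1 - 6) - 45) = -1/(36 - 6*(-5) - 45) = -1/(36 + 30 - 45) = -1/21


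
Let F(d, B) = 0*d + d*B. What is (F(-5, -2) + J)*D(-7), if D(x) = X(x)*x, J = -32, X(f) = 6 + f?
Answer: -154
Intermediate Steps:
F(d, B) = B*d (F(d, B) = 0 + B*d = B*d)
D(x) = x*(6 + x) (D(x) = (6 + x)*x = x*(6 + x))
(F(-5, -2) + J)*D(-7) = (-2*(-5) - 32)*(-7*(6 - 7)) = (10 - 32)*(-7*(-1)) = -22*7 = -154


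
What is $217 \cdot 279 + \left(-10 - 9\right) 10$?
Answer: $60353$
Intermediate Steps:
$217 \cdot 279 + \left(-10 - 9\right) 10 = 60543 - 190 = 60353$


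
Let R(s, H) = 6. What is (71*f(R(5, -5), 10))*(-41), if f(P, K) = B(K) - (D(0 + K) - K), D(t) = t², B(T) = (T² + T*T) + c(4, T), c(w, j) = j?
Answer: -349320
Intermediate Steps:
B(T) = T + 2*T² (B(T) = (T² + T*T) + T = (T² + T²) + T = 2*T² + T = T + 2*T²)
f(P, K) = K - K² + K*(1 + 2*K) (f(P, K) = K*(1 + 2*K) - ((0 + K)² - K) = K*(1 + 2*K) - (K² - K) = K*(1 + 2*K) + (K - K²) = K - K² + K*(1 + 2*K))
(71*f(R(5, -5), 10))*(-41) = (71*(10*(2 + 10)))*(-41) = (71*(10*12))*(-41) = (71*120)*(-41) = 8520*(-41) = -349320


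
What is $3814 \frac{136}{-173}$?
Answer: $- \frac{518704}{173} \approx -2998.3$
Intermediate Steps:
$3814 \frac{136}{-173} = 3814 \cdot 136 \left(- \frac{1}{173}\right) = 3814 \left(- \frac{136}{173}\right) = - \frac{518704}{173}$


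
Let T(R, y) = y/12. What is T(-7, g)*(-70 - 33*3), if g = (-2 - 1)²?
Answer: -507/4 ≈ -126.75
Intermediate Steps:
g = 9 (g = (-3)² = 9)
T(R, y) = y/12 (T(R, y) = y*(1/12) = y/12)
T(-7, g)*(-70 - 33*3) = ((1/12)*9)*(-70 - 33*3) = 3*(-70 - 99)/4 = (¾)*(-169) = -507/4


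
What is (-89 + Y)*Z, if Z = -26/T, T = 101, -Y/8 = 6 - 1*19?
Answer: -390/101 ≈ -3.8614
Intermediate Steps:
Y = 104 (Y = -8*(6 - 1*19) = -8*(6 - 19) = -8*(-13) = 104)
Z = -26/101 ≈ -0.25743
(-89 + Y)*Z = (-89 + 104)*(-26/101) = 15*(-26/101) = -390/101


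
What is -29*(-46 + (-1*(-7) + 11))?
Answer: 812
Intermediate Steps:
-29*(-46 + (-1*(-7) + 11)) = -29*(-46 + (7 + 11)) = -29*(-46 + 18) = -29*(-28) = 812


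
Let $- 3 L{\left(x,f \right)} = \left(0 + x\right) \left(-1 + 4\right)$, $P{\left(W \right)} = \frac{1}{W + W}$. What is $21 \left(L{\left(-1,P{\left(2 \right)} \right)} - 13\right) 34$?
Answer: $-8568$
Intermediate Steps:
$P{\left(W \right)} = \frac{1}{2 W}$
$L{\left(x,f \right)} = - x$ ($L{\left(x,f \right)} = - \frac{\left(0 + x\right) \left(-1 + 4\right)}{3} = - \frac{x 3}{3} = - \frac{3 x}{3} = - x$)
$21 \left(L{\left(-1,P{\left(2 \right)} \right)} - 13\right) 34 = 21 \left(\left(-1\right) \left(-1\right) - 13\right) 34 = 21 \left(1 - 13\right) 34 = 21 \left(-12\right) 34 = \left(-252\right) 34 = -8568$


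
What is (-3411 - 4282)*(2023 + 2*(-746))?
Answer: -4084983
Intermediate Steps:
(-3411 - 4282)*(2023 + 2*(-746)) = -7693*(2023 - 1492) = -7693*531 = -4084983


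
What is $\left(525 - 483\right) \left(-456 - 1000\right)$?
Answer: $-61152$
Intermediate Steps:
$\left(525 - 483\right) \left(-456 - 1000\right) = \left(525 - 483\right) \left(-1456\right) = 42 \left(-1456\right) = -61152$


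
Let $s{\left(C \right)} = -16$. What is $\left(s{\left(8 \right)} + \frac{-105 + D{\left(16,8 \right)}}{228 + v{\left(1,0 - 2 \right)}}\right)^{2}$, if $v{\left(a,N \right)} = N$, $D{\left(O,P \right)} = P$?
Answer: $\frac{13786369}{51076} \approx 269.92$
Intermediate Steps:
$\left(s{\left(8 \right)} + \frac{-105 + D{\left(16,8 \right)}}{228 + v{\left(1,0 - 2 \right)}}\right)^{2} = \left(-16 + \frac{-105 + 8}{228 + \left(0 - 2\right)}\right)^{2} = \left(-16 - \frac{97}{228 - 2}\right)^{2} = \left(-16 - \frac{97}{226}\right)^{2} = \left(- \frac{3713}{226}\right)^{2} = \frac{13786369}{51076}$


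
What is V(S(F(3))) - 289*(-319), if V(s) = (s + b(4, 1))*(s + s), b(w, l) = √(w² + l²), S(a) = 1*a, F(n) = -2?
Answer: 92199 - 4*√17 ≈ 92183.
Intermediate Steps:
S(a) = a
b(w, l) = √(l² + w²)
V(s) = 2*s*(s + √17) (V(s) = (s + √(1² + 4²))*(s + s) = (s + √(1 + 16))*(2*s) = (s + √17)*(2*s) = 2*s*(s + √17))
V(S(F(3))) - 289*(-319) = 2*(-2)*(-2 + √17) - 289*(-319) = (8 - 4*√17) + 92191 = 92199 - 4*√17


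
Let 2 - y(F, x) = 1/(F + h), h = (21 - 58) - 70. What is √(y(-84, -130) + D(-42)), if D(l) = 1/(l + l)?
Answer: √128275791/8022 ≈ 1.4119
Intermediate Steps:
h = -107 (h = -37 - 70 = -107)
D(l) = 1/(2*l)
y(F, x) = 2 - 1/(-107 + F) (y(F, x) = 2 - 1/(F - 107) = 2 - 1/(-107 + F))
√(y(-84, -130) + D(-42)) = √((-215 + 2*(-84))/(-107 - 84) + (½)/(-42)) = √((-215 - 168)/(-191) + (½)*(-1/42)) = √(-1/191*(-383) - 1/84) = √(383/191 - 1/84) = √(31981/16044) = √128275791/8022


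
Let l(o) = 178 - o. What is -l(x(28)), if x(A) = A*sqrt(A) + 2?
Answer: -176 + 56*sqrt(7) ≈ -27.838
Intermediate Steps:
x(A) = 2 + A**(3/2) (x(A) = A**(3/2) + 2 = 2 + A**(3/2))
-l(x(28)) = -(178 - (2 + 28**(3/2))) = -(178 - (2 + 56*sqrt(7))) = -(178 + (-2 - 56*sqrt(7))) = -(176 - 56*sqrt(7)) = -176 + 56*sqrt(7)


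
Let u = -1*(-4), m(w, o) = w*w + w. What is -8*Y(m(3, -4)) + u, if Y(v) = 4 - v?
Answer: 68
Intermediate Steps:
m(w, o) = w + w**2 (m(w, o) = w**2 + w = w + w**2)
u = 4
-8*Y(m(3, -4)) + u = -8*(4 - 3*(1 + 3)) + 4 = -8*(4 - 3*4) + 4 = -8*(4 - 1*12) + 4 = -8*(4 - 12) + 4 = -8*(-8) + 4 = 64 + 4 = 68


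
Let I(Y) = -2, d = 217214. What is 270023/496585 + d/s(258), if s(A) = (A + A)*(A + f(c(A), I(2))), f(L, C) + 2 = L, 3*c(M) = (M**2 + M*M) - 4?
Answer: 3163169685471/5718033258520 ≈ 0.55319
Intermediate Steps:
c(M) = -4/3 + 2*M**2/3 (c(M) = ((M**2 + M*M) - 4)/3 = ((M**2 + M**2) - 4)/3 = (2*M**2 - 4)/3 = (-4 + 2*M**2)/3 = -4/3 + 2*M**2/3)
f(L, C) = -2 + L
s(A) = 2*A*(-10/3 + A + 2*A**2/3) (s(A) = (A + A)*(A + (-2 + (-4/3 + 2*A**2/3))) = (2*A)*(A + (-10/3 + 2*A**2/3)) = (2*A)*(-10/3 + A + 2*A**2/3) = 2*A*(-10/3 + A + 2*A**2/3))
270023/496585 + d/s(258) = 270023/496585 + 217214/(((2/3)*258*(-10 + 2*258**2 + 3*258))) = 270023*(1/496585) + 217214/(((2/3)*258*(-10 + 2*66564 + 774))) = 270023/496585 + 217214/(((2/3)*258*(-10 + 133128 + 774))) = 270023/496585 + 217214/(((2/3)*258*133892)) = 270023/496585 + 217214/23029424 = 270023/496585 + 217214*(1/23029424) = 270023/496585 + 108607/11514712 = 3163169685471/5718033258520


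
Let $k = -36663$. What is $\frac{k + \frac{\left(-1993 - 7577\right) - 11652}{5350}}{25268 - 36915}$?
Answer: $\frac{98084136}{31155725} \approx 3.1482$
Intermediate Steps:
$\frac{k + \frac{\left(-1993 - 7577\right) - 11652}{5350}}{25268 - 36915} = \frac{-36663 + \frac{\left(-1993 - 7577\right) - 11652}{5350}}{25268 - 36915} = \frac{-36663 + \left(-9570 - 11652\right) \frac{1}{5350}}{-11647} = \left(-36663 - \frac{10611}{2675}\right) \left(- \frac{1}{11647}\right) = \left(- \frac{98084136}{2675}\right) \left(- \frac{1}{11647}\right) = \frac{98084136}{31155725}$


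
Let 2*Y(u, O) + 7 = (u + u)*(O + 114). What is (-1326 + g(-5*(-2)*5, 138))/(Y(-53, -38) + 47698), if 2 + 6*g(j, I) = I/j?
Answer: -198881/6549975 ≈ -0.030364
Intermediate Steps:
Y(u, O) = -7/2 + u*(114 + O) (Y(u, O) = -7/2 + ((u + u)*(O + 114))/2 = -7/2 + ((2*u)*(114 + O))/2 = -7/2 + (2*u*(114 + O))/2 = -7/2 + u*(114 + O))
g(j, I) = -⅓ + I/(6*j) (g(j, I) = -⅓ + (I/j)/6 = -⅓ + I/(6*j))
(-1326 + g(-5*(-2)*5, 138))/(Y(-53, -38) + 47698) = (-1326 + (138 - 2*(-5*(-2))*5)/(6*((-5*(-2)*5))))/((-7/2 + 114*(-53) - 38*(-53)) + 47698) = (-1326 + (138 - 20*5)/(6*((10*5))))/((-7/2 - 6042 + 2014) + 47698) = (-1326 + (⅙)*(138 - 2*50)/50)/(-8063/2 + 47698) = (-1326 + (⅙)*(1/50)*(138 - 100))/(87333/2) = (-1326 + (⅙)*(1/50)*38)*(2/87333) = (-1326 + 19/150)*(2/87333) = -198881/150*2/87333 = -198881/6549975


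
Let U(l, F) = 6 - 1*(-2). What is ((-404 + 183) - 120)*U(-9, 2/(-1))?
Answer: -2728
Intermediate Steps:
U(l, F) = 8 (U(l, F) = 6 + 2 = 8)
((-404 + 183) - 120)*U(-9, 2/(-1)) = ((-404 + 183) - 120)*8 = (-221 - 120)*8 = -341*8 = -2728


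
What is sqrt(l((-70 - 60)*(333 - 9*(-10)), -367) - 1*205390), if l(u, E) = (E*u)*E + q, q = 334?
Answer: 3*I*sqrt(822972574) ≈ 86063.0*I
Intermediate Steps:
l(u, E) = 334 + u*E**2 (l(u, E) = (E*u)*E + 334 = u*E**2 + 334 = 334 + u*E**2)
sqrt(l((-70 - 60)*(333 - 9*(-10)), -367) - 1*205390) = sqrt((334 + ((-70 - 60)*(333 - 9*(-10)))*(-367)**2) - 1*205390) = sqrt((334 - 130*(333 + 90)*134689) - 205390) = sqrt((334 - 130*423*134689) - 205390) = sqrt((334 - 54990*134689) - 205390) = sqrt((334 - 7406548110) - 205390) = sqrt(-7406547776 - 205390) = sqrt(-7406753166) = 3*I*sqrt(822972574)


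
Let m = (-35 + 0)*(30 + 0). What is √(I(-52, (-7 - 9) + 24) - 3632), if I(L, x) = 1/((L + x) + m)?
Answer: I*√4346909446/1094 ≈ 60.266*I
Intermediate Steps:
m = -1050 (m = -35*30 = -1050)
I(L, x) = 1/(-1050 + L + x) (I(L, x) = 1/((L + x) - 1050) = 1/(-1050 + L + x))
√(I(-52, (-7 - 9) + 24) - 3632) = √(1/(-1050 - 52 + ((-7 - 9) + 24)) - 3632) = √(1/(-1050 - 52 + (-16 + 24)) - 3632) = √(1/(-1050 - 52 + 8) - 3632) = √(1/(-1094) - 3632) = √(-1/1094 - 3632) = √(-3973409/1094) = I*√4346909446/1094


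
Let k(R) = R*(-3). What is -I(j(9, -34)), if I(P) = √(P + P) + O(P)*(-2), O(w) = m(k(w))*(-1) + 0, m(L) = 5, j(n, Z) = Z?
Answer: -10 - 2*I*√17 ≈ -10.0 - 8.2462*I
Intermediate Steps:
k(R) = -3*R
O(w) = -5 (O(w) = 5*(-1) + 0 = -5 + 0 = -5)
I(P) = 10 + √2*√P (I(P) = √(P + P) - 5*(-2) = √(2*P) + 10 = √2*√P + 10 = 10 + √2*√P)
-I(j(9, -34)) = -(10 + √2*√(-34)) = -(10 + √2*(I*√34)) = -(10 + 2*I*√17) = -10 - 2*I*√17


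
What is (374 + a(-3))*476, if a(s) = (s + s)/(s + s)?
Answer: 178500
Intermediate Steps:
a(s) = 1 (a(s) = (2*s)/((2*s)) = (2*s)*(1/(2*s)) = 1)
(374 + a(-3))*476 = (374 + 1)*476 = 375*476 = 178500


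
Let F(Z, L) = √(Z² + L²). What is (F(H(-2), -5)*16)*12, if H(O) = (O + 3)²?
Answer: 192*√26 ≈ 979.01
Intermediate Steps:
H(O) = (3 + O)²
F(Z, L) = √(L² + Z²)
(F(H(-2), -5)*16)*12 = (√((-5)² + ((3 - 2)²)²)*16)*12 = (√(25 + (1²)²)*16)*12 = (√(25 + 1²)*16)*12 = (√(25 + 1)*16)*12 = (√26*16)*12 = (16*√26)*12 = 192*√26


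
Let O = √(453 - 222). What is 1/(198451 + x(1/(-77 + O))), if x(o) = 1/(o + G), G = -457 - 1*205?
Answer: 15017426073926/2980223199112218041 - √231/98347365570703195353 ≈ 5.0390e-6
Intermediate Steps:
O = √231 ≈ 15.199
G = -662 (G = -457 - 205 = -662)
x(o) = 1/(-662 + o) (x(o) = 1/(o - 662) = 1/(-662 + o))
1/(198451 + x(1/(-77 + O))) = 1/(198451 + 1/(-662 + 1/(-77 + √231)))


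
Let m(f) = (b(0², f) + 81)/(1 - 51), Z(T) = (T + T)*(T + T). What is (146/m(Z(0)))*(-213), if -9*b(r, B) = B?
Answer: 518300/27 ≈ 19196.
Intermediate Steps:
b(r, B) = -B/9
Z(T) = 4*T² (Z(T) = (2*T)*(2*T) = 4*T²)
m(f) = -81/50 + f/450 (m(f) = (-f/9 + 81)/(1 - 51) = (81 - f/9)/(-50) = (81 - f/9)*(-1/50) = -81/50 + f/450)
(146/m(Z(0)))*(-213) = (146/(-81/50 + (4*0²)/450))*(-213) = (146/(-81/50 + (4*0)/450))*(-213) = (146/(-81/50 + (1/450)*0))*(-213) = (146/(-81/50 + 0))*(-213) = (146/(-81/50))*(-213) = (146*(-50/81))*(-213) = -7300/81*(-213) = 518300/27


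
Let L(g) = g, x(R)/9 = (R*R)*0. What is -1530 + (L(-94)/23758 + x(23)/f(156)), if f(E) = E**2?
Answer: -18174917/11879 ≈ -1530.0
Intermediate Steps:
x(R) = 0 (x(R) = 9*((R*R)*0) = 9*(R**2*0) = 9*0 = 0)
-1530 + (L(-94)/23758 + x(23)/f(156)) = -1530 + (-94/23758 + 0/(156**2)) = -1530 + (-94*1/23758 + 0/24336) = -1530 + (-47/11879 + 0*(1/24336)) = -1530 + (-47/11879 + 0) = -1530 - 47/11879 = -18174917/11879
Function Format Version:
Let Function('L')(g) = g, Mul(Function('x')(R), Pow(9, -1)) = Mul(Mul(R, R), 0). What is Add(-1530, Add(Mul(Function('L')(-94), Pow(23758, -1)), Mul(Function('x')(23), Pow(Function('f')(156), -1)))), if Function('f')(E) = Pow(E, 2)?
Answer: Rational(-18174917, 11879) ≈ -1530.0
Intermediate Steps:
Function('x')(R) = 0 (Function('x')(R) = Mul(9, Mul(Mul(R, R), 0)) = Mul(9, Mul(Pow(R, 2), 0)) = Mul(9, 0) = 0)
Add(-1530, Add(Mul(Function('L')(-94), Pow(23758, -1)), Mul(Function('x')(23), Pow(Function('f')(156), -1)))) = Add(-1530, Add(Mul(-94, Pow(23758, -1)), Mul(0, Pow(Pow(156, 2), -1)))) = Add(-1530, Add(Mul(-94, Rational(1, 23758)), Mul(0, Pow(24336, -1)))) = Add(-1530, Add(Rational(-47, 11879), Mul(0, Rational(1, 24336)))) = Add(-1530, Add(Rational(-47, 11879), 0)) = Add(-1530, Rational(-47, 11879)) = Rational(-18174917, 11879)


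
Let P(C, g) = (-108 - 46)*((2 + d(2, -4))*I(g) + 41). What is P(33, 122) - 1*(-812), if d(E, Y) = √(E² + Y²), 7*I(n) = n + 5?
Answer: -11090 - 5588*√5 ≈ -23585.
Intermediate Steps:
I(n) = 5/7 + n/7 (I(n) = (n + 5)/7 = (5 + n)/7 = 5/7 + n/7)
P(C, g) = -6314 - 154*(2 + 2*√5)*(5/7 + g/7) (P(C, g) = (-108 - 46)*((2 + √(2² + (-4)²))*(5/7 + g/7) + 41) = -154*((2 + √(4 + 16))*(5/7 + g/7) + 41) = -154*((2 + √20)*(5/7 + g/7) + 41) = -154*((2 + 2*√5)*(5/7 + g/7) + 41) = -154*(41 + (2 + 2*√5)*(5/7 + g/7)) = -6314 - 154*(2 + 2*√5)*(5/7 + g/7))
P(33, 122) - 1*(-812) = (-6534 - 44*122 - 44*√5*(5 + 122)) - 1*(-812) = (-6534 - 5368 - 44*√5*127) + 812 = (-6534 - 5368 - 5588*√5) + 812 = (-11902 - 5588*√5) + 812 = -11090 - 5588*√5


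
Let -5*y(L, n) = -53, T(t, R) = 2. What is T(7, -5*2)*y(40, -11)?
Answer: 106/5 ≈ 21.200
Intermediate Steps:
y(L, n) = 53/5 (y(L, n) = -1/5*(-53) = 53/5)
T(7, -5*2)*y(40, -11) = 2*(53/5) = 106/5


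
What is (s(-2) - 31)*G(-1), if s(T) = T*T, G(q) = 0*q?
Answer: 0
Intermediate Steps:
G(q) = 0
s(T) = T²
(s(-2) - 31)*G(-1) = ((-2)² - 31)*0 = (4 - 31)*0 = -27*0 = 0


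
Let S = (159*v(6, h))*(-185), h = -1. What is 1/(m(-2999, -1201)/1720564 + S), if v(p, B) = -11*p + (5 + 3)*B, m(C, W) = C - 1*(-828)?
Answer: 1720564/3745168862269 ≈ 4.5941e-7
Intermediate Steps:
m(C, W) = 828 + C (m(C, W) = C + 828 = 828 + C)
v(p, B) = -11*p + 8*B
S = 2176710 (S = (159*(-11*6 + 8*(-1)))*(-185) = (159*(-66 - 8))*(-185) = (159*(-74))*(-185) = -11766*(-185) = 2176710)
1/(m(-2999, -1201)/1720564 + S) = 1/((828 - 2999)/1720564 + 2176710) = 1/(-2171*1/1720564 + 2176710) = 1/(-2171/1720564 + 2176710) = 1/(3745168862269/1720564) = 1720564/3745168862269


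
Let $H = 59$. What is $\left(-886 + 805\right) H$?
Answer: $-4779$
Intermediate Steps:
$\left(-886 + 805\right) H = \left(-886 + 805\right) 59 = \left(-81\right) 59 = -4779$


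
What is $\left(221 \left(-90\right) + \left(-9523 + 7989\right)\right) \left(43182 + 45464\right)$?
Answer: $-1899151904$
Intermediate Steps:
$\left(221 \left(-90\right) + \left(-9523 + 7989\right)\right) \left(43182 + 45464\right) = \left(-19890 - 1534\right) 88646 = \left(-21424\right) 88646 = -1899151904$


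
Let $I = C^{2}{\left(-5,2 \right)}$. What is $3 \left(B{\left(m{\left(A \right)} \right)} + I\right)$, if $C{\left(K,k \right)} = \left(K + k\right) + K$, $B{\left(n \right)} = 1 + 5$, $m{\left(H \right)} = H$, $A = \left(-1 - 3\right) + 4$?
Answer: $210$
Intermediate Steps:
$A = 0$ ($A = -4 + 4 = 0$)
$B{\left(n \right)} = 6$
$C{\left(K,k \right)} = k + 2 K$
$I = 64$ ($I = \left(2 + 2 \left(-5\right)\right)^{2} = \left(2 - 10\right)^{2} = \left(-8\right)^{2} = 64$)
$3 \left(B{\left(m{\left(A \right)} \right)} + I\right) = 3 \left(6 + 64\right) = 3 \cdot 70 = 210$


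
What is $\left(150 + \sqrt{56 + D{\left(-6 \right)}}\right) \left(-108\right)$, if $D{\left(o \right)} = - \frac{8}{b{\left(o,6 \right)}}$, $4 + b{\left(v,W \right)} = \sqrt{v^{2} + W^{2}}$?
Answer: $-16200 - \frac{216 \sqrt{-29 + 42 \sqrt{2}}}{\sqrt{-2 + 3 \sqrt{2}}} \approx -16995.0$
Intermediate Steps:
$b{\left(v,W \right)} = -4 + \sqrt{W^{2} + v^{2}}$ ($b{\left(v,W \right)} = -4 + \sqrt{v^{2} + W^{2}} = -4 + \sqrt{W^{2} + v^{2}}$)
$D{\left(o \right)} = - \frac{8}{-4 + \sqrt{36 + o^{2}}}$ ($D{\left(o \right)} = - \frac{8}{-4 + \sqrt{6^{2} + o^{2}}} = - \frac{8}{-4 + \sqrt{36 + o^{2}}}$)
$\left(150 + \sqrt{56 + D{\left(-6 \right)}}\right) \left(-108\right) = \left(150 + \sqrt{56 - \frac{8}{-4 + \sqrt{36 + \left(-6\right)^{2}}}}\right) \left(-108\right) = \left(150 + \sqrt{56 - \frac{8}{-4 + \sqrt{36 + 36}}}\right) \left(-108\right) = \left(150 + \sqrt{56 - \frac{8}{-4 + \sqrt{72}}}\right) \left(-108\right) = \left(150 + \sqrt{56 - \frac{8}{-4 + 6 \sqrt{2}}}\right) \left(-108\right) = -16200 - 108 \sqrt{56 - \frac{8}{-4 + 6 \sqrt{2}}}$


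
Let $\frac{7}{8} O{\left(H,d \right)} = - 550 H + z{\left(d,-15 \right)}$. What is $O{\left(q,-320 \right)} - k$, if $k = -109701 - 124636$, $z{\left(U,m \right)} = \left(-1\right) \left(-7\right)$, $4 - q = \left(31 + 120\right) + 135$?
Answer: $\frac{2881215}{7} \approx 4.116 \cdot 10^{5}$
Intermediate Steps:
$q = -282$ ($q = 4 - \left(\left(31 + 120\right) + 135\right) = 4 - \left(151 + 135\right) = 4 - 286 = -282$)
$z{\left(U,m \right)} = 7$
$k = -234337$ ($k = -109701 - 124636 = -234337$)
$O{\left(H,d \right)} = 8 - \frac{4400 H}{7}$ ($O{\left(H,d \right)} = \frac{8 \left(- 550 H + 7\right)}{7} = \frac{8 \left(7 - 550 H\right)}{7} = 8 - \frac{4400 H}{7}$)
$O{\left(q,-320 \right)} - k = \left(8 - - \frac{1240800}{7}\right) - -234337 = \left(8 + \frac{1240800}{7}\right) + 234337 = \frac{1240856}{7} + 234337 = \frac{2881215}{7}$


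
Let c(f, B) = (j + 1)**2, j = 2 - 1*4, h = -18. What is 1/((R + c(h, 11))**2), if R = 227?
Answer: 1/51984 ≈ 1.9237e-5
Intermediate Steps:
j = -2 (j = 2 - 4 = -2)
c(f, B) = 1 (c(f, B) = (-2 + 1)**2 = (-1)**2 = 1)
1/((R + c(h, 11))**2) = 1/((227 + 1)**2) = 1/(228**2) = 1/51984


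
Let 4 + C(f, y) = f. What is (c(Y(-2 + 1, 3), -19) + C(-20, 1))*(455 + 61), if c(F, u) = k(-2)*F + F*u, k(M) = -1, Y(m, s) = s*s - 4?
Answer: -63984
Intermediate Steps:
C(f, y) = -4 + f
Y(m, s) = -4 + s² (Y(m, s) = s² - 4 = -4 + s²)
c(F, u) = -F + F*u
(c(Y(-2 + 1, 3), -19) + C(-20, 1))*(455 + 61) = ((-4 + 3²)*(-1 - 19) + (-4 - 20))*(455 + 61) = ((-4 + 9)*(-20) - 24)*516 = (5*(-20) - 24)*516 = (-100 - 24)*516 = -124*516 = -63984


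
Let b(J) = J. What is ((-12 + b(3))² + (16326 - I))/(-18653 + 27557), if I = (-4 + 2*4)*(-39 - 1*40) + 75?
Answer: 2081/1113 ≈ 1.8697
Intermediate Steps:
I = -241 (I = (-4 + 8)*(-39 - 40) + 75 = 4*(-79) + 75 = -316 + 75 = -241)
((-12 + b(3))² + (16326 - I))/(-18653 + 27557) = ((-12 + 3)² + (16326 - 1*(-241)))/(-18653 + 27557) = ((-9)² + (16326 + 241))/8904 = (81 + 16567)*(1/8904) = 16648*(1/8904) = 2081/1113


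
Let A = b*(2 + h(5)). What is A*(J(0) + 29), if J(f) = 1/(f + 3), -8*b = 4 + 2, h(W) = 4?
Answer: -132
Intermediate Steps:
b = -3/4 (b = -(4 + 2)/8 = -1/8*6 = -3/4 ≈ -0.75000)
J(f) = 1/(3 + f)
A = -9/2 (A = -3*(2 + 4)/4 = -3/4*6 = -9/2 ≈ -4.5000)
A*(J(0) + 29) = -9*(1/(3 + 0) + 29)/2 = -9*(1/3 + 29)/2 = -9/2*88/3 = -132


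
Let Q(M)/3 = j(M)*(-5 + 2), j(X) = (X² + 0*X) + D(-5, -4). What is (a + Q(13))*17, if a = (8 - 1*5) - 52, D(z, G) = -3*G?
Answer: -28526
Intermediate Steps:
a = -49 (a = (8 - 5) - 52 = 3 - 52 = -49)
j(X) = 12 + X² (j(X) = (X² + 0*X) - 3*(-4) = (X² + 0) + 12 = X² + 12 = 12 + X²)
Q(M) = -108 - 9*M² (Q(M) = 3*((12 + M²)*(-5 + 2)) = 3*((12 + M²)*(-3)) = 3*(-36 - 3*M²) = -108 - 9*M²)
(a + Q(13))*17 = (-49 + (-108 - 9*13²))*17 = (-49 + (-108 - 9*169))*17 = (-49 + (-108 - 1521))*17 = (-49 - 1629)*17 = -1678*17 = -28526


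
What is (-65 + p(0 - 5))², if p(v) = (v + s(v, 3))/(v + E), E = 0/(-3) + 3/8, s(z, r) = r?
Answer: 5707321/1369 ≈ 4169.0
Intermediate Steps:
E = 3/8 (E = 0*(-⅓) + 3*(⅛) = 0 + 3/8 = 3/8 ≈ 0.37500)
p(v) = (3 + v)/(3/8 + v) (p(v) = (v + 3)/(v + 3/8) = (3 + v)/(3/8 + v))
(-65 + p(0 - 5))² = (-65 + 8*(3 + (0 - 5))/(3 + 8*(0 - 5)))² = (-65 + 8*(3 - 5)/(3 + 8*(-5)))² = (-65 + 8*(-2)/(3 - 40))² = (-65 + 8*(-2)/(-37))² = (-65 + 8*(-1/37)*(-2))² = (-65 + 16/37)² = (-2389/37)² = 5707321/1369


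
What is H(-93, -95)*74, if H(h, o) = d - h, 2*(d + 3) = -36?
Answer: 5328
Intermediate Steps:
d = -21 (d = -3 + (½)*(-36) = -3 - 18 = -21)
H(h, o) = -21 - h
H(-93, -95)*74 = (-21 - 1*(-93))*74 = (-21 + 93)*74 = 72*74 = 5328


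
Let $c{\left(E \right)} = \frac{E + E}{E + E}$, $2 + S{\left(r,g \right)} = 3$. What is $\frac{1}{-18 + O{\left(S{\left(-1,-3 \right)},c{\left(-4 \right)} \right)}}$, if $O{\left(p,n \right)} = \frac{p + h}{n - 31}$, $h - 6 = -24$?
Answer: $- \frac{30}{523} \approx -0.057361$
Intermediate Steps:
$h = -18$ ($h = 6 - 24 = -18$)
$S{\left(r,g \right)} = 1$ ($S{\left(r,g \right)} = -2 + 3 = 1$)
$c{\left(E \right)} = 1$ ($c{\left(E \right)} = \frac{2 E}{2 E} = 2 E \frac{1}{2 E} = 1$)
$O{\left(p,n \right)} = \frac{-18 + p}{-31 + n}$ ($O{\left(p,n \right)} = \frac{p - 18}{n - 31} = \frac{-18 + p}{-31 + n}$)
$\frac{1}{-18 + O{\left(S{\left(-1,-3 \right)},c{\left(-4 \right)} \right)}} = \frac{1}{-18 + \frac{-18 + 1}{-31 + 1}} = \frac{1}{-18 + \frac{1}{-30} \left(-17\right)} = \frac{1}{-18 - - \frac{17}{30}} = \frac{1}{-18 + \frac{17}{30}} = \frac{1}{- \frac{523}{30}} = - \frac{30}{523}$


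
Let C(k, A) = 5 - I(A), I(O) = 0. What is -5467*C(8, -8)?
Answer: -27335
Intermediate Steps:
C(k, A) = 5 (C(k, A) = 5 - 1*0 = 5 + 0 = 5)
-5467*C(8, -8) = -5467*5 = -27335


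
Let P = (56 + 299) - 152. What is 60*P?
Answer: 12180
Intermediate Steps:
P = 203 (P = 355 - 152 = 203)
60*P = 60*203 = 12180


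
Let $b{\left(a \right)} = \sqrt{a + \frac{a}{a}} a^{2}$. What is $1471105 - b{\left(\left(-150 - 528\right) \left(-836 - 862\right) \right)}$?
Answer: $1471105 - 1325362747536 \sqrt{1151245} \approx -1.4221 \cdot 10^{15}$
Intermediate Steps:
$b{\left(a \right)} = a^{2} \sqrt{1 + a}$ ($b{\left(a \right)} = \sqrt{a + 1} a^{2} = \sqrt{1 + a} a^{2} = a^{2} \sqrt{1 + a}$)
$1471105 - b{\left(\left(-150 - 528\right) \left(-836 - 862\right) \right)} = 1471105 - \left(\left(-150 - 528\right) \left(-836 - 862\right)\right)^{2} \sqrt{1 + \left(-150 - 528\right) \left(-836 - 862\right)} = 1471105 - \left(\left(-678\right) \left(-1698\right)\right)^{2} \sqrt{1 - -1151244} = 1471105 - 1151244^{2} \sqrt{1 + 1151244} = 1471105 - 1325362747536 \sqrt{1151245}$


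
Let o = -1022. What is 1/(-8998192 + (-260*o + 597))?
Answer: -1/8731875 ≈ -1.1452e-7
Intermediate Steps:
1/(-8998192 + (-260*o + 597)) = 1/(-8998192 + (-260*(-1022) + 597)) = 1/(-8998192 + (265720 + 597)) = 1/(-8998192 + 266317) = 1/(-8731875) = -1/8731875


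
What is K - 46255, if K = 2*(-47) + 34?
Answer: -46315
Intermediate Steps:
K = -60 (K = -94 + 34 = -60)
K - 46255 = -60 - 46255 = -46315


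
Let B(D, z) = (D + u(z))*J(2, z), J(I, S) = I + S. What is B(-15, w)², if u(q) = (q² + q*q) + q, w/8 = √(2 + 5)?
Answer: 354184772 + 31222880*√7 ≈ 4.3679e+8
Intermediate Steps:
w = 8*√7 (w = 8*√(2 + 5) = 8*√7 ≈ 21.166)
u(q) = q + 2*q² (u(q) = (q² + q²) + q = 2*q² + q = q + 2*q²)
B(D, z) = (2 + z)*(D + z*(1 + 2*z)) (B(D, z) = (D + z*(1 + 2*z))*(2 + z) = (2 + z)*(D + z*(1 + 2*z)))
B(-15, w)² = ((2 + 8*√7)*(-15 + (8*√7)*(1 + 2*(8*√7))))² = ((2 + 8*√7)*(-15 + (8*√7)*(1 + 16*√7)))² = ((2 + 8*√7)*(-15 + 8*√7*(1 + 16*√7)))² = ((-15 + 8*√7*(1 + 16*√7))*(2 + 8*√7))² = (-15 + 8*√7*(1 + 16*√7))²*(2 + 8*√7)²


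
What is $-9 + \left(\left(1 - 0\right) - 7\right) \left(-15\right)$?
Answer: $81$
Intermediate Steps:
$-9 + \left(\left(1 - 0\right) - 7\right) \left(-15\right) = -9 + \left(\left(1 + 0\right) - 7\right) \left(-15\right) = -9 + \left(1 - 7\right) \left(-15\right) = -9 - -90 = -9 + 90 = 81$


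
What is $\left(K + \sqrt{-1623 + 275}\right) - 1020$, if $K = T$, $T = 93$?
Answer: $-927 + 2 i \sqrt{337} \approx -927.0 + 36.715 i$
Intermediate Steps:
$K = 93$
$\left(K + \sqrt{-1623 + 275}\right) - 1020 = \left(93 + \sqrt{-1623 + 275}\right) - 1020 = \left(93 + \sqrt{-1348}\right) - 1020 = \left(93 + 2 i \sqrt{337}\right) - 1020 = -927 + 2 i \sqrt{337}$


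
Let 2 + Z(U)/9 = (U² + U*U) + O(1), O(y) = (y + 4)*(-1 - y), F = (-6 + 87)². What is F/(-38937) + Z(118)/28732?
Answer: 797178528/93228157 ≈ 8.5508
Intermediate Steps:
F = 6561 (F = 81² = 6561)
O(y) = (-1 - y)*(4 + y) (O(y) = (4 + y)*(-1 - y) = (-1 - y)*(4 + y))
Z(U) = -108 + 18*U² (Z(U) = -18 + 9*((U² + U*U) + (-4 - 1*1² - 5*1)) = -18 + 9*((U² + U²) + (-4 - 1*1 - 5)) = -18 + 9*(2*U² + (-4 - 1 - 5)) = -18 + 9*(2*U² - 10) = -18 + 9*(-10 + 2*U²) = -18 + (-90 + 18*U²) = -108 + 18*U²)
F/(-38937) + Z(118)/28732 = 6561/(-38937) + (-108 + 18*118²)/28732 = 6561*(-1/38937) + (-108 + 18*13924)*(1/28732) = -2187/12979 + (-108 + 250632)*(1/28732) = -2187/12979 + 250524*(1/28732) = -2187/12979 + 62631/7183 = 797178528/93228157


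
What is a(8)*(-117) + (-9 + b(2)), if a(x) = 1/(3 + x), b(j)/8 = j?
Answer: -40/11 ≈ -3.6364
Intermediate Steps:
b(j) = 8*j
a(8)*(-117) + (-9 + b(2)) = -117/(3 + 8) + (-9 + 8*2) = -117/11 + (-9 + 16) = (1/11)*(-117) + 7 = -117/11 + 7 = -40/11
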